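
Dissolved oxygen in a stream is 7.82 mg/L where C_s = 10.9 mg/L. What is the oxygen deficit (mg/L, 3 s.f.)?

D ≈ 3.08 mg/L

D = C_s − C = 10.9 − 7.82 = 3.08 mg/L.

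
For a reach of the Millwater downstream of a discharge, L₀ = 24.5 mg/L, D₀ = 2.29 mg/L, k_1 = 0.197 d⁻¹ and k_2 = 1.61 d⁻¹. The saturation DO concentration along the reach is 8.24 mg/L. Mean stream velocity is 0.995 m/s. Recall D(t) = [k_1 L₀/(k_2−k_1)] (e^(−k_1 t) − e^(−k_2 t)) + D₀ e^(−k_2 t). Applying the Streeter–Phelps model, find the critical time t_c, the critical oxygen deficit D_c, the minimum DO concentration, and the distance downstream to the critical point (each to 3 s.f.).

t_c ≈ 0.701 d; D_c ≈ 2.61 mg/L; min DO ≈ 5.63 mg/L; x_c ≈ 60.3 km

t_c = [1/(k_2−k_1)] ln[(k_2/k_1)(1 − D₀(k_2−k_1)/(k_1 L₀))]
= [1/(1.61−0.197)] ln[(1.61/0.197)(1 − 2.29×1.413/(0.197×24.5))]
= (1/1.413) ln[8.173 × 0.3296] = 0.7077 × ln(2.694) = 0.7077 × 0.9909 = 0.7012 d.
D_c = (k_1/k_2) L₀ e^(−k_1 t_c) = (0.197/1.61) × 24.5 × e^(−0.197×0.7012) = 0.1224 × 24.5 × 0.8710 = 2.611 mg/L.
Minimum DO = C_s − D_c = 8.24 − 2.611 = 5.629 mg/L.
x_c = v t_c = 0.995 m/s × 0.7012 d × 86400 s/d = 60280 m ≈ 60.3 km.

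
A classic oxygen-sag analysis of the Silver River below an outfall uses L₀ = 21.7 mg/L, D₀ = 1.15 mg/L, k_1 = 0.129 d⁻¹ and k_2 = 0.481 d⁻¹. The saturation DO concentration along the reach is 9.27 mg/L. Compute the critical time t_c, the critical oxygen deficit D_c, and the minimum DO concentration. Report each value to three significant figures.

With k_2/k_1 = 3.729 and 1 − D₀(k_2−k_1)/(k_1 L₀) = 0.8554,
t_c = ln(3.729 × 0.8554) / (0.481 − 0.129) = ln(3.189) / 0.3520 = 1.160/0.3520 = 3.295 d.
D_c = (k_1/k_2) L₀ e^(−k_1 t_c) = (0.129/0.481) × 21.7 × e^(−0.129×3.295) = 0.2682 × 21.7 × 0.6537 = 3.805 mg/L.
Minimum DO = C_s − D_c = 9.27 − 3.805 = 5.465 mg/L.

t_c ≈ 3.30 d; D_c ≈ 3.80 mg/L; min DO ≈ 5.47 mg/L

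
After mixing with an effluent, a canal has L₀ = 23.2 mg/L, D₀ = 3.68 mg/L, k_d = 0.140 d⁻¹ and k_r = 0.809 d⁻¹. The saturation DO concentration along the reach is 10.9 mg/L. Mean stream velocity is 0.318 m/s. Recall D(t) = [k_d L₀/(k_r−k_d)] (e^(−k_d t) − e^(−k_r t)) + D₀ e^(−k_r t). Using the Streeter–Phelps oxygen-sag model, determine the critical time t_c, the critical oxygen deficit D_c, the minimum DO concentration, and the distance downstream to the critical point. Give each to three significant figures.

t_c = [1/(k_r−k_d)] ln[(k_r/k_d)(1 − D₀(k_r−k_d)/(k_d L₀))]
= [1/(0.809−0.140)] ln[(0.809/0.140)(1 − 3.68×0.6690/(0.140×23.2))]
= (1/0.6690) ln[5.779 × 0.2420] = 1.495 × ln(1.399) = 1.495 × 0.3354 = 0.5014 d.
L(t_c) = L₀ e^(−k_d t_c) = 23.2 × 0.9322 = 21.63 mg/L, and at the critical point k_r D_c = k_d L, so D_c = (0.140/0.809) × 21.63 = 3.743 mg/L.
Minimum DO = C_s − D_c = 10.9 − 3.743 = 7.157 mg/L.
x_c = v t_c = 0.318 m/s × 0.5014 d × 86400 s/d = 13780 m ≈ 13.8 km.

t_c ≈ 0.501 d; D_c ≈ 3.74 mg/L; min DO ≈ 7.16 mg/L; x_c ≈ 13.8 km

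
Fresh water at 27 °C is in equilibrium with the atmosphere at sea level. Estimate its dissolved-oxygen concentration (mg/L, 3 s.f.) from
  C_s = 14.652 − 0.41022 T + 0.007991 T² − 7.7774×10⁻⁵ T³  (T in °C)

C_s ≈ 7.87 mg/L

C_s = 14.652 − 0.41022×27 + 0.007991×27² − 7.7774×10⁻⁵×27³ = 7.871 mg/L.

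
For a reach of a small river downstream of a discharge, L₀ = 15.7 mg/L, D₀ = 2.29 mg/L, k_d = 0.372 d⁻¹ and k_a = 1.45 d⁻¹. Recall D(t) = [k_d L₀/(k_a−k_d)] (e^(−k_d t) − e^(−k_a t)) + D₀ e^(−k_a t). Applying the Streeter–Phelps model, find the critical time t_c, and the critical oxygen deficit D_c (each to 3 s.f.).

t_c = [1/(k_a−k_d)] ln[(k_a/k_d)(1 − D₀(k_a−k_d)/(k_d L₀))]
= [1/(1.45−0.372)] ln[(1.45/0.372)(1 − 2.29×1.078/(0.372×15.7))]
= (1/1.078) ln[3.898 × 0.5773] = 0.9276 × ln(2.250) = 0.9276 × 0.8111 = 0.7524 d.
L(t_c) = L₀ e^(−k_d t_c) = 15.7 × 0.7559 = 11.87 mg/L, and at the critical point k_a D_c = k_d L, so D_c = (0.372/1.45) × 11.87 = 3.045 mg/L.

t_c ≈ 0.752 d; D_c ≈ 3.04 mg/L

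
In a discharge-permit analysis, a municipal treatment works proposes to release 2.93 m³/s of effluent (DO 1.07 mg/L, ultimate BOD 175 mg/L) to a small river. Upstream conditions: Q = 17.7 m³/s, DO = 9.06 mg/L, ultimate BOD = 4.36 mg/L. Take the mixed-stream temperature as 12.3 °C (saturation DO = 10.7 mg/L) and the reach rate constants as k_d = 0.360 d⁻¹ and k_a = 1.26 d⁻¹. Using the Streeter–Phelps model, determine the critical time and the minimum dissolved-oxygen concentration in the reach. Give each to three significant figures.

Mixed DO = (17.7×9.06 + 2.93×1.07)/(17.7+2.93) = 163.5/20.63 = 7.925 mg/L.
Mixed L₀ = (17.7×4.36 + 2.93×175)/(20.63) = 589.9/20.63 = 28.60 mg/L.
Initial deficit D₀ = C_s − DO₀ = 10.7 − 7.925 = 2.775 mg/L.
t_c = (1/0.9000) ln[(1.26/0.360)(1 − 2.775×0.9000/(0.360×28.60))] = 1.111 × ln(2.651) = 1.083 d.
D_c = (0.360/1.26) × 28.60 × e^(−0.360×1.083) = 0.2857 × 28.60 × 0.6771 = 5.532 mg/L.
Minimum DO = 10.7 − 5.532 = 5.168 mg/L.

t_c ≈ 1.08 d; minimum DO ≈ 5.17 mg/L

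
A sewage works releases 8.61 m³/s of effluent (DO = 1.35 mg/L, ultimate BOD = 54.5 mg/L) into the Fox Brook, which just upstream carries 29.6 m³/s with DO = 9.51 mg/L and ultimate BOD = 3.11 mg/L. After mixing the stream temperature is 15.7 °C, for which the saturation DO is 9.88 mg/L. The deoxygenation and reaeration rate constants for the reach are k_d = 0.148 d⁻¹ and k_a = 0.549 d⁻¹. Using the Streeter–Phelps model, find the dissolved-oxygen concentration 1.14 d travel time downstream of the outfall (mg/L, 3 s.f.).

Mixed DO = (29.6×9.51 + 8.61×1.35)/(29.6+8.61) = 293.1/38.21 = 7.671 mg/L.
Mixed L₀ = (29.6×3.11 + 8.61×54.5)/(38.21) = 561.3/38.21 = 14.69 mg/L.
Initial deficit D₀ = C_s − DO₀ = 9.88 − 7.671 = 2.209 mg/L.
D(1.14) = [0.148×14.69/(0.549−0.148)](e^(−0.148×1.14) − e^(−0.549×1.14)) + 2.209 e^(−0.549×1.14)
= 5.422 × (0.8447 − 0.5348) + 2.209 × 0.5348 = 2.862 mg/L.
DO = 9.88 − 2.862 = 7.018 mg/L.

DO ≈ 7.02 mg/L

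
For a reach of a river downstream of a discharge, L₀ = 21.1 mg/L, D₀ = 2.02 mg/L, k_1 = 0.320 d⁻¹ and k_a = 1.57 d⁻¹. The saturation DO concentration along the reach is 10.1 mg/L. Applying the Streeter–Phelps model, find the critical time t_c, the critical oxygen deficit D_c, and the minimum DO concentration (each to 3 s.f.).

t_c ≈ 0.898 d; D_c ≈ 3.23 mg/L; min DO ≈ 6.87 mg/L

t_c = [1/(k_a−k_1)] ln[(k_a/k_1)(1 − D₀(k_a−k_1)/(k_1 L₀))]
= [1/(1.57−0.320)] ln[(1.57/0.320)(1 − 2.02×1.250/(0.320×21.1))]
= (1/1.250) ln[4.906 × 0.6260] = 0.8000 × ln(3.071) = 0.8000 × 1.122 = 0.8977 d.
L(t_c) = L₀ e^(−k_1 t_c) = 21.1 × 0.7503 = 15.83 mg/L, and at the critical point k_a D_c = k_1 L, so D_c = (0.320/1.57) × 15.83 = 3.227 mg/L.
Minimum DO = C_s − D_c = 10.1 − 3.227 = 6.873 mg/L.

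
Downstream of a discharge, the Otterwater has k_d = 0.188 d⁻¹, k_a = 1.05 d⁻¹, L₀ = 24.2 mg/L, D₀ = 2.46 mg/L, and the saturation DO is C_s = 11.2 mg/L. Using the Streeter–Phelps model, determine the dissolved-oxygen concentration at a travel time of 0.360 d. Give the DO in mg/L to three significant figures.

DO ≈ 8.20 mg/L

k_d L₀/(k_a−k_d) = 0.188×24.2/(1.05−0.188) = 4.550/0.8620 = 5.278 mg/L.
e^(−k_d t) = e^(−0.188×0.3600) = 0.9346; e^(−k_a t) = e^(−1.05×0.3600) = 0.6852.
D = 5.278 × (0.9346 − 0.6852) + 2.46 × 0.6852 = 1.316 + 1.686 = 3.002 mg/L.
DO = C_s − D = 11.2 − 3.002 = 8.198 mg/L.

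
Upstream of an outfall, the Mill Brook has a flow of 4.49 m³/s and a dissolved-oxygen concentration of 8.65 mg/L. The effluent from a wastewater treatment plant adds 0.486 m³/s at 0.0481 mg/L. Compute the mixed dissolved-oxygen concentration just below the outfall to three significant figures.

Flow-weighted mixing: C = (Q_r C_r + Q_w C_w)/(Q_r + Q_w)
= (4.49×8.65 + 0.486×0.0481)/(4.49 + 0.486) = 38.86/4.976 = 7.810 mg/L.

7.81 mg/L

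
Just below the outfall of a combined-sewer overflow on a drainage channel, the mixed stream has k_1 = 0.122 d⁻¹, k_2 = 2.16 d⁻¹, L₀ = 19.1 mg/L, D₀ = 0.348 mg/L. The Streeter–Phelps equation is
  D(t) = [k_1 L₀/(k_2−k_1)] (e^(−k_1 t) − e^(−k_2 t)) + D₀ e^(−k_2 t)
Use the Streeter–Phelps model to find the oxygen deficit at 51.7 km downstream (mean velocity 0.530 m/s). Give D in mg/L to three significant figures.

D ≈ 0.927 mg/L

Travel time t = x/v = 51.7 km / (0.530 m/s) = 51700 m / 0.530 m/s = 97550 s = 1.129 d.
k_1 L₀/(k_2−k_1) = 0.122×19.1/(2.16−0.122) = 2.330/2.038 = 1.143 mg/L.
e^(−k_1 t) = e^(−0.122×1.129) = 0.8713; e^(−k_2 t) = e^(−2.16×1.129) = 0.08728.
D = 1.143 × (0.8713 − 0.08728) + 0.348 × 0.08728 = 0.8965 + 0.03037 = 0.9268 mg/L.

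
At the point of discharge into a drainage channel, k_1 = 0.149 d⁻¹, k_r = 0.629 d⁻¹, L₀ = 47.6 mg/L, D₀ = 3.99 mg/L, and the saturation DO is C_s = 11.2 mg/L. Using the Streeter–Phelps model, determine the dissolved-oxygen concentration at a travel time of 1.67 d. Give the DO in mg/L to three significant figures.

DO ≈ 3.45 mg/L

k_1 L₀/(k_r−k_1) = 0.149×47.6/(0.629−0.149) = 7.092/0.4800 = 14.78 mg/L.
e^(−k_1 t) = e^(−0.149×1.670) = 0.7797; e^(−k_r t) = e^(−0.629×1.670) = 0.3498.
D = 14.78 × (0.7797 − 0.3498) + 3.99 × 0.3498 = 6.353 + 1.396 = 7.748 mg/L.
DO = C_s − D = 11.2 − 7.748 = 3.452 mg/L.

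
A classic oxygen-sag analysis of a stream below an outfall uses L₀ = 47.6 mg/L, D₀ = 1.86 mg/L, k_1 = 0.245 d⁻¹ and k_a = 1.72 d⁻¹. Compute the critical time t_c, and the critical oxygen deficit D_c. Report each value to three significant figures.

t_c ≈ 1.14 d; D_c ≈ 5.13 mg/L

At the critical point dD/dt = 0, so k_1 L₀ e^(−k_1 t) = k_a D. Substituting D(t) from the Streeter–Phelps equation and solving for t gives
t_c = ln[(k_a/k_1)(1 − D₀(k_a−k_1)/(k_1 L₀))] / (k_a−k_1).
Here k_a−k_1 = 1.475 d⁻¹ and 1 − D₀(k_a−k_1)/(k_1 L₀) = 1 − 1.86×1.475/(0.245×47.6) = 0.7647, so
t_c = ln(7.020 × 0.7647) / 1.475 = 1.681 / 1.475 = 1.139 d.
D_c = (k_1/k_a) L₀ e^(−k_1 t_c) = (0.245/1.72) × 47.6 × e^(−0.245×1.139) = 0.1424 × 47.6 × 0.7564 = 5.129 mg/L.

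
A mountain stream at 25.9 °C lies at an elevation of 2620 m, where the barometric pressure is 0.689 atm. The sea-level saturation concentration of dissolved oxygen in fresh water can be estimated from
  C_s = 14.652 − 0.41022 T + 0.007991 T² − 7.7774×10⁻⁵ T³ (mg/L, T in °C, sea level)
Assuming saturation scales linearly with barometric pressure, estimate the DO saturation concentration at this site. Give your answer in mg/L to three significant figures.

C_s ≈ 5.54 mg/L

At sea level: C_s = 14.652 − 0.41022×25.9 + 0.007991×25.9² − 7.7774×10⁻⁵×25.9³ = 8.037 mg/L.
Pressure correction: C_s' = 8.037 × 0.689 = 5.537 mg/L.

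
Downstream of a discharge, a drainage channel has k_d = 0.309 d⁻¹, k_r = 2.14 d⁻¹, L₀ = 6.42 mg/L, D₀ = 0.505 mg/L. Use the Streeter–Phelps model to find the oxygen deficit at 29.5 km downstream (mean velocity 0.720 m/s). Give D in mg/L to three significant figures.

D ≈ 0.726 mg/L

Travel time t = x/v = 29.5 km / (0.720 m/s) = 29500 m / 0.720 m/s = 40970 s = 0.4742 d.
k_d L₀/(k_r−k_d) = 0.309×6.42/(2.14−0.309) = 1.984/1.831 = 1.083 mg/L.
e^(−k_d t) = e^(−0.309×0.4742) = 0.8637; e^(−k_r t) = e^(−2.14×0.4742) = 0.3625.
D = 1.083 × (0.8637 − 0.3625) + 0.505 × 0.3625 = 0.5431 + 0.1830 = 0.7261 mg/L.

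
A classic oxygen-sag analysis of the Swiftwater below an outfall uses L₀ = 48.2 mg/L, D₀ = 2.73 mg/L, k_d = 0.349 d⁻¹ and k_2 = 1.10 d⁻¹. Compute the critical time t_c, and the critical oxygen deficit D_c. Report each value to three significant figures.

t_c ≈ 1.36 d; D_c ≈ 9.53 mg/L

At the critical point dD/dt = 0, so k_d L₀ e^(−k_d t) = k_2 D. Substituting D(t) from the Streeter–Phelps equation and solving for t gives
t_c = ln[(k_2/k_d)(1 − D₀(k_2−k_d)/(k_d L₀))] / (k_2−k_d).
Here k_2−k_d = 0.7510 d⁻¹ and 1 − D₀(k_2−k_d)/(k_d L₀) = 1 − 2.73×0.7510/(0.349×48.2) = 0.8781, so
t_c = ln(3.152 × 0.8781) / 0.7510 = 1.018 / 0.7510 = 1.356 d.
D_c = (k_d/k_2) L₀ e^(−k_d t_c) = (0.349/1.10) × 48.2 × e^(−0.349×1.356) = 0.3173 × 48.2 × 0.6231 = 9.528 mg/L.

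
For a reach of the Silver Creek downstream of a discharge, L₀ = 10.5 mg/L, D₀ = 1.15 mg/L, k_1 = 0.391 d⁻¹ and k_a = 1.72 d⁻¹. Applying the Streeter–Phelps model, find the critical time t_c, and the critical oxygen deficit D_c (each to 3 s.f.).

t_c = [1/(k_a−k_1)] ln[(k_a/k_1)(1 − D₀(k_a−k_1)/(k_1 L₀))]
= [1/(1.72−0.391)] ln[(1.72/0.391)(1 − 1.15×1.329/(0.391×10.5))]
= (1/1.329) ln[4.399 × 0.6277] = 0.7524 × ln(2.761) = 0.7524 × 1.016 = 0.7643 d.
L(t_c) = L₀ e^(−k_1 t_c) = 10.5 × 0.7417 = 7.788 mg/L, and at the critical point k_a D_c = k_1 L, so D_c = (0.391/1.72) × 7.788 = 1.770 mg/L.

t_c ≈ 0.764 d; D_c ≈ 1.77 mg/L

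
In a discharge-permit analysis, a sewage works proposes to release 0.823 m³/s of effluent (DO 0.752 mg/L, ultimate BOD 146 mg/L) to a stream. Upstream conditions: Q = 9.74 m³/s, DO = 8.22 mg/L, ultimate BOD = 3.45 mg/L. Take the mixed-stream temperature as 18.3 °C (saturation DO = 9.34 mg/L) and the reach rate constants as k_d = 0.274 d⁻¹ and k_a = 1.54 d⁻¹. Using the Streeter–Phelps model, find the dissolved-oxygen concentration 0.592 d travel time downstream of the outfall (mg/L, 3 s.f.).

DO ≈ 7.24 mg/L

Mixed DO = (9.74×8.22 + 0.823×0.752)/(9.74+0.823) = 80.68/10.56 = 7.638 mg/L.
Mixed L₀ = (9.74×3.45 + 0.823×146)/(10.56) = 153.8/10.56 = 14.56 mg/L.
Initial deficit D₀ = C_s − DO₀ = 9.34 − 7.638 = 1.702 mg/L.
D(0.592) = [0.274×14.56/(1.54−0.274)](e^(−0.274×0.592) − e^(−1.54×0.592)) + 1.702 e^(−1.54×0.592)
= 3.150 × (0.8503 − 0.4018) + 1.702 × 0.4018 = 2.097 mg/L.
DO = 9.34 − 2.097 = 7.243 mg/L.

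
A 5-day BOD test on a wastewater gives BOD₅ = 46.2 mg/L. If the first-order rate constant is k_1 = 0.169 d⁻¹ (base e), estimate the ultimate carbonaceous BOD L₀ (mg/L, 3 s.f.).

BOD₅ = L₀(1 − e^(−5k_1)) ⇒ L₀ = BOD₅ / (1 − e^(−5×0.169))
= 46.2 / (1 − 0.4296) = 46.2 / 0.5704 = 80.99 mg/L.

L₀ ≈ 81.0 mg/L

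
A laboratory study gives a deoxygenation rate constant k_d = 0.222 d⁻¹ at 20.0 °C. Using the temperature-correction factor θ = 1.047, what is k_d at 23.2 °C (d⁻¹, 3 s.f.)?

k_d ≈ 0.257 d⁻¹

k_d(T₂) = k_d(T₁) · θ^(T₂−T₁) = 0.222 × 1.047^(23.2−20.0)
= 0.222 × 1.047^3.20 = 0.222 × 1.158 = 0.2571 d⁻¹.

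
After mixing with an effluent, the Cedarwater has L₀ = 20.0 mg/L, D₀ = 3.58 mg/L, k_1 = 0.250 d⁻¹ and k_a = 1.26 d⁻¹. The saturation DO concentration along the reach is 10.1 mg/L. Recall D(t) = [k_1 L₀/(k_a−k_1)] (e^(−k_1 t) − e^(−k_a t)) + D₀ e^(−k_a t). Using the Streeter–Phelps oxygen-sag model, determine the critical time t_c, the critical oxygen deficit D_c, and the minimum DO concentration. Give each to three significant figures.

With k_a/k_1 = 5.040 and 1 − D₀(k_a−k_1)/(k_1 L₀) = 0.2768,
t_c = ln(5.040 × 0.2768) / (1.26 − 0.250) = ln(1.395) / 1.010 = 0.3331/1.010 = 0.3298 d.
L(t_c) = L₀ e^(−k_1 t_c) = 20.0 × 0.9209 = 18.42 mg/L, and at the critical point k_a D_c = k_1 L, so D_c = (0.250/1.26) × 18.42 = 3.654 mg/L.
Minimum DO = C_s − D_c = 10.1 − 3.654 = 6.446 mg/L.

t_c ≈ 0.330 d; D_c ≈ 3.65 mg/L; min DO ≈ 6.45 mg/L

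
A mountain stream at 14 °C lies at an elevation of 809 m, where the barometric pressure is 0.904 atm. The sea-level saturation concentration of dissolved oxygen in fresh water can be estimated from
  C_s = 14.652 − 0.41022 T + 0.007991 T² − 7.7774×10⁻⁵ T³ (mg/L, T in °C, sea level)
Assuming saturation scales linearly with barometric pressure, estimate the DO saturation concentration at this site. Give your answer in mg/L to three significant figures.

At sea level: C_s = 14.652 − 0.41022×14 + 0.007991×14² − 7.7774×10⁻⁵×14³ = 10.26 mg/L.
Pressure correction: C_s' = 10.26 × 0.904 = 9.277 mg/L.

C_s ≈ 9.28 mg/L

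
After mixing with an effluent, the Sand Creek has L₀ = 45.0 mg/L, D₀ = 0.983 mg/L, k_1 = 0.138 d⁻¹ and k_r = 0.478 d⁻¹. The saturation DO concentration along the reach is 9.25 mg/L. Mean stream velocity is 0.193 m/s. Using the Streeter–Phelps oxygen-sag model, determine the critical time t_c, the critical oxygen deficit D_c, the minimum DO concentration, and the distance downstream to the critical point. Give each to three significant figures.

t_c ≈ 3.49 d; D_c ≈ 8.02 mg/L; min DO ≈ 1.23 mg/L; x_c ≈ 58.2 km

At the critical point dD/dt = 0, so k_1 L₀ e^(−k_1 t) = k_r D. Substituting D(t) from the Streeter–Phelps equation and solving for t gives
t_c = ln[(k_r/k_1)(1 − D₀(k_r−k_1)/(k_1 L₀))] / (k_r−k_1).
Here k_r−k_1 = 0.3400 d⁻¹ and 1 − D₀(k_r−k_1)/(k_1 L₀) = 1 − 0.983×0.3400/(0.138×45.0) = 0.9462, so
t_c = ln(3.464 × 0.9462) / 0.3400 = 1.187 / 0.3400 = 3.491 d.
D_c = (k_1/k_r) L₀ e^(−k_1 t_c) = (0.138/0.478) × 45.0 × e^(−0.138×3.491) = 0.2887 × 45.0 × 0.6177 = 8.025 mg/L.
Minimum DO = C_s − D_c = 9.25 − 8.025 = 1.225 mg/L.
x_c = v t_c = 0.193 m/s × 3.491 d × 86400 s/d = 58220 m ≈ 58.2 km.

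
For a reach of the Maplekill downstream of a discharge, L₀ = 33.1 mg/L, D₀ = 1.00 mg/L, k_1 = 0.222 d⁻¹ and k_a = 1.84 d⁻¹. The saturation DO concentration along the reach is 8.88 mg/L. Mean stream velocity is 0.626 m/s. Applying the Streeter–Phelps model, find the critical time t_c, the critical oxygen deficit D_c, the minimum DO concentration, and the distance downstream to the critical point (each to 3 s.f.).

At the critical point dD/dt = 0, so k_1 L₀ e^(−k_1 t) = k_a D. Substituting D(t) from the Streeter–Phelps equation and solving for t gives
t_c = ln[(k_a/k_1)(1 − D₀(k_a−k_1)/(k_1 L₀))] / (k_a−k_1).
Here k_a−k_1 = 1.618 d⁻¹ and 1 − D₀(k_a−k_1)/(k_1 L₀) = 1 − 1.00×1.618/(0.222×33.1) = 0.7798, so
t_c = ln(8.288 × 0.7798) / 1.618 = 1.866 / 1.618 = 1.153 d.
D_c = (k_1/k_a) L₀ e^(−k_1 t_c) = (0.222/1.84) × 33.1 × e^(−0.222×1.153) = 0.1207 × 33.1 × 0.7741 = 3.091 mg/L.
Minimum DO = C_s − D_c = 8.88 − 3.091 = 5.789 mg/L.
x_c = v t_c = 0.626 m/s × 1.153 d × 86400 s/d = 62380 m ≈ 62.4 km.

t_c ≈ 1.15 d; D_c ≈ 3.09 mg/L; min DO ≈ 5.79 mg/L; x_c ≈ 62.4 km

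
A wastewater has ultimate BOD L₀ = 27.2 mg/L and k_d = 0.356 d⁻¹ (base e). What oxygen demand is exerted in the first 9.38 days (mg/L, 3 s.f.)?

y_t = L₀(1 − e^(−k_d t)) = 27.2 × (1 − e^(−0.356×9.38))
= 27.2 × (1 − 0.03546) = 27.2 × 0.9645 = 26.24 mg/L.

y ≈ 26.2 mg/L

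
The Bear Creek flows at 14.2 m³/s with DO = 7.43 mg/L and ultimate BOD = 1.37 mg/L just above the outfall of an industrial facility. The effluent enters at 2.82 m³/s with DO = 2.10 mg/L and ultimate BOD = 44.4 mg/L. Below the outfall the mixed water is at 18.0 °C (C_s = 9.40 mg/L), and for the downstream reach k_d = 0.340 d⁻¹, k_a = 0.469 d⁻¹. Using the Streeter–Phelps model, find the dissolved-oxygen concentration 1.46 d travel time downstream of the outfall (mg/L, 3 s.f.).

DO ≈ 5.62 mg/L

Mixed DO = (14.2×7.43 + 2.82×2.10)/(14.2+2.82) = 111.4/17.02 = 6.547 mg/L.
Mixed L₀ = (14.2×1.37 + 2.82×44.4)/(17.02) = 144.7/17.02 = 8.500 mg/L.
Initial deficit D₀ = C_s − DO₀ = 9.40 − 6.547 = 2.853 mg/L.
D(1.46) = [0.340×8.500/(0.469−0.340)](e^(−0.340×1.46) − e^(−0.469×1.46)) + 2.853 e^(−0.469×1.46)
= 22.40 × (0.6087 − 0.5042) + 2.853 × 0.5042 = 3.780 mg/L.
DO = 9.40 − 3.780 = 5.620 mg/L.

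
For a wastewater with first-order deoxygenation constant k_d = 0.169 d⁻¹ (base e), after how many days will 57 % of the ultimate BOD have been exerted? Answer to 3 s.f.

t ≈ 4.99 d

y/L₀ = 1 − e^(−k_d t) = 0.57 ⇒ e^(−k_d t) = 0.430
t = −ln(0.430) / 0.169 = 0.8440 / 0.169 = 4.994 d.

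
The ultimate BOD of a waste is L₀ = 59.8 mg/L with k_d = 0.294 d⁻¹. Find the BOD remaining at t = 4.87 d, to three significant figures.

L ≈ 14.3 mg/L

L_t = L₀ e^(−k_d t) = 59.8 × e^(−0.294×4.87) = 59.8 × 0.2389 = 14.29 mg/L.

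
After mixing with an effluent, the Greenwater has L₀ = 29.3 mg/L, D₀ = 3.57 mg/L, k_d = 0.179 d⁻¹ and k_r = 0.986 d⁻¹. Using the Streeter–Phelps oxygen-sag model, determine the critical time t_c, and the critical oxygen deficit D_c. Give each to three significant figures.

With k_r/k_d = 5.508 and 1 − D₀(k_r−k_d)/(k_d L₀) = 0.4507,
t_c = ln(5.508 × 0.4507) / (0.986 − 0.179) = ln(2.483) / 0.8070 = 0.9093/0.8070 = 1.127 d.
L(t_c) = L₀ e^(−k_d t_c) = 29.3 × 0.8174 = 23.95 mg/L, and at the critical point k_r D_c = k_d L, so D_c = (0.179/0.986) × 23.95 = 4.348 mg/L.

t_c ≈ 1.13 d; D_c ≈ 4.35 mg/L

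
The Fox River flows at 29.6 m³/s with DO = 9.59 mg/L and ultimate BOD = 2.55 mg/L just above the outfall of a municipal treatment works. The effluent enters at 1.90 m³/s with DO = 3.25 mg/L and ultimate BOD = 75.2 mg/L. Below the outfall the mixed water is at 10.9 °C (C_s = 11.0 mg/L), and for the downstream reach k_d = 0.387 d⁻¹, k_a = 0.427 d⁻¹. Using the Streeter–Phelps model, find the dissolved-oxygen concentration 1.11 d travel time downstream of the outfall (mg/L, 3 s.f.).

DO ≈ 7.99 mg/L

Mixed DO = (29.6×9.59 + 1.90×3.25)/(29.6+1.90) = 290.0/31.50 = 9.208 mg/L.
Mixed L₀ = (29.6×2.55 + 1.90×75.2)/(31.50) = 218.4/31.50 = 6.932 mg/L.
Initial deficit D₀ = C_s − DO₀ = 11.0 − 9.208 = 1.792 mg/L.
D(1.11) = [0.387×6.932/(0.427−0.387)](e^(−0.387×1.11) − e^(−0.427×1.11)) + 1.792 e^(−0.427×1.11)
= 67.07 × (0.6508 − 0.6225) + 1.792 × 0.6225 = 3.011 mg/L.
DO = 11.0 − 3.011 = 7.989 mg/L.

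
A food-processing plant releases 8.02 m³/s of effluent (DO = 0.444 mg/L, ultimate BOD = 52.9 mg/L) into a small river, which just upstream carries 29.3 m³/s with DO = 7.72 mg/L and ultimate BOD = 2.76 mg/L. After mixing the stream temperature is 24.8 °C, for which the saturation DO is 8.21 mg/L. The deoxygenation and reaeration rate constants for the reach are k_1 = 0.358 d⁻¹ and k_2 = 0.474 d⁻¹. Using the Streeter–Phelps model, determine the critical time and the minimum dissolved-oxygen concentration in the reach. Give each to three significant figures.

Mixed DO = (29.3×7.72 + 8.02×0.444)/(29.3+8.02) = 229.8/37.32 = 6.156 mg/L.
Mixed L₀ = (29.3×2.76 + 8.02×52.9)/(37.32) = 505.1/37.32 = 13.53 mg/L.
Initial deficit D₀ = C_s − DO₀ = 8.21 − 6.156 = 2.054 mg/L.
t_c = (1/0.1160) ln[(0.474/0.358)(1 − 2.054×0.1160/(0.358×13.53))] = 8.621 × ln(1.259) = 1.985 d.
D_c = (0.358/0.474) × 13.53 × e^(−0.358×1.985) = 0.7553 × 13.53 × 0.4913 = 5.023 mg/L.
Minimum DO = 8.21 − 5.023 = 3.187 mg/L.

t_c ≈ 1.99 d; minimum DO ≈ 3.19 mg/L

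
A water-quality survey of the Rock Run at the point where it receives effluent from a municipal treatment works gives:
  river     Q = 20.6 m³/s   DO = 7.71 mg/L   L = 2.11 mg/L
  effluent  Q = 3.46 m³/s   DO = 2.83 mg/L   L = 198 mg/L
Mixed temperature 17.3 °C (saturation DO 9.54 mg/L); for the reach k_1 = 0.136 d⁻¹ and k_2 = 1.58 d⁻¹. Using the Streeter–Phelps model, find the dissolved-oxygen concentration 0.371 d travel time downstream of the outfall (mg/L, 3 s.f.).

Mixed DO = (20.6×7.71 + 3.46×2.83)/(20.6+3.46) = 168.6/24.06 = 7.008 mg/L.
Mixed L₀ = (20.6×2.11 + 3.46×198)/(24.06) = 728.5/24.06 = 30.28 mg/L.
Initial deficit D₀ = C_s − DO₀ = 9.54 − 7.008 = 2.532 mg/L.
D(0.371) = [0.136×30.28/(1.58−0.136)](e^(−0.136×0.371) − e^(−1.58×0.371)) + 2.532 e^(−1.58×0.371)
= 2.852 × (0.9508 − 0.5564) + 2.532 × 0.5564 = 2.533 mg/L.
DO = 9.54 − 2.533 = 7.007 mg/L.

DO ≈ 7.01 mg/L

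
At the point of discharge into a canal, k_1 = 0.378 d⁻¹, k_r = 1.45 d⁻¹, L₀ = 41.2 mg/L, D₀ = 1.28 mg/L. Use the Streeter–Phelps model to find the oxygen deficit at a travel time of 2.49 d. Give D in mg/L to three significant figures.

k_1 L₀/(k_r−k_1) = 0.378×41.2/(1.45−0.378) = 15.57/1.072 = 14.53 mg/L.
e^(−k_1 t) = e^(−0.378×2.490) = 0.3902; e^(−k_r t) = e^(−1.45×2.490) = 0.02704.
D = 14.53 × (0.3902 − 0.02704) + 1.28 × 0.02704 = 5.275 + 0.03461 = 5.310 mg/L.

D ≈ 5.31 mg/L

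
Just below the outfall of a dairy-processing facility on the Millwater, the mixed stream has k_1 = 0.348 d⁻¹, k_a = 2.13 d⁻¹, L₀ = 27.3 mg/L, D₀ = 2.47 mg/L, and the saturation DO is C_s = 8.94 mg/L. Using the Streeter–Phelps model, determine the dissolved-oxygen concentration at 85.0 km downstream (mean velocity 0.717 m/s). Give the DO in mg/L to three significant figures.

Travel time t = x/v = 85.0 km / (0.717 m/s) = 85000 m / 0.717 m/s = 118500 s = 1.372 d.
k_1 L₀/(k_a−k_1) = 0.348×27.3/(2.13−0.348) = 9.500/1.782 = 5.331 mg/L.
e^(−k_1 t) = e^(−0.348×1.372) = 0.6203; e^(−k_a t) = e^(−2.13×1.372) = 0.05379.
D = 5.331 × (0.6203 − 0.05379) + 2.47 × 0.05379 = 3.020 + 0.1329 = 3.153 mg/L.
DO = C_s − D = 8.94 − 3.153 = 5.787 mg/L.

DO ≈ 5.79 mg/L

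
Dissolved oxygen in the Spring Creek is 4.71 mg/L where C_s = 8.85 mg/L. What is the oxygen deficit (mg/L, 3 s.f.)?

D = C_s − C = 8.85 − 4.71 = 4.14 mg/L.

D ≈ 4.14 mg/L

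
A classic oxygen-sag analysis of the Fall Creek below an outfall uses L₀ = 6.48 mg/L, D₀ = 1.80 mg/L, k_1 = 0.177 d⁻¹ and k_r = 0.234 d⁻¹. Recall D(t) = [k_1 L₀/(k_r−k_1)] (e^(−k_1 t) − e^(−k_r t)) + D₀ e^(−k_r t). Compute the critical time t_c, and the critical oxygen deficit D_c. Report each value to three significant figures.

With k_r/k_1 = 1.322 and 1 − D₀(k_r−k_1)/(k_1 L₀) = 0.9105,
t_c = ln(1.322 × 0.9105) / (0.234 − 0.177) = ln(1.204) / 0.05700 = 0.1855/0.05700 = 3.254 d.
L(t_c) = L₀ e^(−k_1 t_c) = 6.48 × 0.5622 = 3.643 mg/L, and at the critical point k_r D_c = k_1 L, so D_c = (0.177/0.234) × 3.643 = 2.756 mg/L.

t_c ≈ 3.25 d; D_c ≈ 2.76 mg/L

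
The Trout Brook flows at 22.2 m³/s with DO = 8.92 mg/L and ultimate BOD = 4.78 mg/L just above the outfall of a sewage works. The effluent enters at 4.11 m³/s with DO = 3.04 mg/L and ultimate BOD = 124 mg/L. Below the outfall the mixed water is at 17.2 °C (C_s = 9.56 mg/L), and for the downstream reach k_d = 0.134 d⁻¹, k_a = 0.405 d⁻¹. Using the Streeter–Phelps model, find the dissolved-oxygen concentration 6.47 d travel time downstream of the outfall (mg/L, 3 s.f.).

Mixed DO = (22.2×8.92 + 4.11×3.04)/(22.2+4.11) = 210.5/26.31 = 8.001 mg/L.
Mixed L₀ = (22.2×4.78 + 4.11×124)/(26.31) = 615.8/26.31 = 23.40 mg/L.
Initial deficit D₀ = C_s − DO₀ = 9.56 − 8.001 = 1.559 mg/L.
D(6.47) = [0.134×23.40/(0.405−0.134)](e^(−0.134×6.47) − e^(−0.405×6.47)) + 1.559 e^(−0.405×6.47)
= 11.57 × (0.4202 − 0.07278) + 1.559 × 0.07278 = 4.134 mg/L.
DO = 9.56 − 4.134 = 5.426 mg/L.

DO ≈ 5.43 mg/L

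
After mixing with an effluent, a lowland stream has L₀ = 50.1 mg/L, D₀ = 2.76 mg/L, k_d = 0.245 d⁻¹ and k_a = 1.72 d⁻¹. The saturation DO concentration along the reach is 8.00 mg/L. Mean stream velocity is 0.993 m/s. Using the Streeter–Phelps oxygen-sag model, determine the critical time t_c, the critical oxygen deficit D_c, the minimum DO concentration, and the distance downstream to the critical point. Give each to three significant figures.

t_c ≈ 1.05 d; D_c ≈ 5.52 mg/L; min DO ≈ 2.48 mg/L; x_c ≈ 89.9 km

At the critical point dD/dt = 0, so k_d L₀ e^(−k_d t) = k_a D. Substituting D(t) from the Streeter–Phelps equation and solving for t gives
t_c = ln[(k_a/k_d)(1 − D₀(k_a−k_d)/(k_d L₀))] / (k_a−k_d).
Here k_a−k_d = 1.475 d⁻¹ and 1 − D₀(k_a−k_d)/(k_d L₀) = 1 − 2.76×1.475/(0.245×50.1) = 0.6683, so
t_c = ln(7.020 × 0.6683) / 1.475 = 1.546 / 1.475 = 1.048 d.
D_c = (k_d/k_a) L₀ e^(−k_d t_c) = (0.245/1.72) × 50.1 × e^(−0.245×1.048) = 0.1424 × 50.1 × 0.7735 = 5.520 mg/L.
Minimum DO = C_s − D_c = 8.00 − 5.520 = 2.480 mg/L.
x_c = v t_c = 0.993 m/s × 1.048 d × 86400 s/d = 89920 m ≈ 89.9 km.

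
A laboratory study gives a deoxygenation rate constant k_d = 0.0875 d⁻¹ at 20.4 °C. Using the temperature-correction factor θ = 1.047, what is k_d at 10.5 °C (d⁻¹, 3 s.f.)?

k_d(T₂) = k_d(T₁) · θ^(T₂−T₁) = 0.0875 × 1.047^(10.5−20.4)
= 0.0875 × 1.047^-9.90 = 0.0875 × 0.6346 = 0.05553 d⁻¹.

k_d ≈ 0.0555 d⁻¹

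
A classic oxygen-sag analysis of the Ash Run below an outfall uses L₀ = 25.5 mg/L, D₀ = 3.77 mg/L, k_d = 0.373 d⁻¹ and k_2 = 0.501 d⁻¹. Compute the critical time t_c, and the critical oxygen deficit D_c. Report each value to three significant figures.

t_c ≈ 1.90 d; D_c ≈ 9.35 mg/L

With k_2/k_d = 1.343 and 1 − D₀(k_2−k_d)/(k_d L₀) = 0.9493,
t_c = ln(1.343 × 0.9493) / (0.501 − 0.373) = ln(1.275) / 0.1280 = 0.2430/0.1280 = 1.898 d.
L(t_c) = L₀ e^(−k_d t_c) = 25.5 × 0.4926 = 12.56 mg/L, and at the critical point k_2 D_c = k_d L, so D_c = (0.373/0.501) × 12.56 = 9.353 mg/L.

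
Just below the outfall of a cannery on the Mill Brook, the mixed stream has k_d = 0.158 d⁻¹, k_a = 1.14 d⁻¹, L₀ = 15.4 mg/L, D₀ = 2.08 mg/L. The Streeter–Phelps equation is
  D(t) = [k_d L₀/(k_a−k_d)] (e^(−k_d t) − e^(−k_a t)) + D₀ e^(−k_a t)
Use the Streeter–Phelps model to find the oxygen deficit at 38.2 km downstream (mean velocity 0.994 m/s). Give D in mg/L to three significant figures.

Travel time t = x/v = 38.2 km / (0.994 m/s) = 38200 m / 0.994 m/s = 38430 s = 0.4448 d.
k_d L₀/(k_a−k_d) = 0.158×15.4/(1.14−0.158) = 2.433/0.9820 = 2.478 mg/L.
e^(−k_d t) = e^(−0.158×0.4448) = 0.9321; e^(−k_a t) = e^(−1.14×0.4448) = 0.6023.
D = 2.478 × (0.9321 − 0.6023) + 2.08 × 0.6023 = 0.8174 + 1.253 = 2.070 mg/L.

D ≈ 2.07 mg/L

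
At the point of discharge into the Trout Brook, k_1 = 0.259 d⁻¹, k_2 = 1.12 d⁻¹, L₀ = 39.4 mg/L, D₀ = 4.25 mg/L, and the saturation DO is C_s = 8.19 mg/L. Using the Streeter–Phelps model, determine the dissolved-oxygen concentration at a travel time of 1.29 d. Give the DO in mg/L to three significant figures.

DO ≈ 1.50 mg/L

k_1 L₀/(k_2−k_1) = 0.259×39.4/(1.12−0.259) = 10.20/0.8610 = 11.85 mg/L.
e^(−k_1 t) = e^(−0.259×1.290) = 0.7160; e^(−k_2 t) = e^(−1.12×1.290) = 0.2358.
D = 11.85 × (0.7160 − 0.2358) + 4.25 × 0.2358 = 5.691 + 1.002 = 6.693 mg/L.
DO = C_s − D = 8.19 − 6.693 = 1.497 mg/L.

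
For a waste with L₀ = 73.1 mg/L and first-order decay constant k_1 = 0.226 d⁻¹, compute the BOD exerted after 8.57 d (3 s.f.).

y_t = L₀(1 − e^(−k_1 t)) = 73.1 × (1 − e^(−0.226×8.57))
= 73.1 × (1 − 0.1442) = 73.1 × 0.8558 = 62.56 mg/L.

y ≈ 62.6 mg/L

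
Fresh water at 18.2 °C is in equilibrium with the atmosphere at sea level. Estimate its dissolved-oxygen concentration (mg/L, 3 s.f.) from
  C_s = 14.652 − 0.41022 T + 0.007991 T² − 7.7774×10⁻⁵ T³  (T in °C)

C_s = 14.652 − 0.41022×18.2 + 0.007991×18.2² − 7.7774×10⁻⁵×18.2³ = 9.364 mg/L.

C_s ≈ 9.36 mg/L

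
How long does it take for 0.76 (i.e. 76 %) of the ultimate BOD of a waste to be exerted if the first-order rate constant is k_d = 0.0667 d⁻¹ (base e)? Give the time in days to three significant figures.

t ≈ 21.4 d

y/L₀ = 1 − e^(−k_d t) = 0.76 ⇒ e^(−k_d t) = 0.240
t = −ln(0.240) / 0.0667 = 1.427 / 0.0667 = 21.40 d.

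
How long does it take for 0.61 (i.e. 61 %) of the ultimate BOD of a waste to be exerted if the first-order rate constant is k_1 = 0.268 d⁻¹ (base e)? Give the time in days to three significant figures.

t ≈ 3.51 d

y/L₀ = 1 − e^(−k_1 t) = 0.61 ⇒ e^(−k_1 t) = 0.390
t = −ln(0.390) / 0.268 = 0.9416 / 0.268 = 3.513 d.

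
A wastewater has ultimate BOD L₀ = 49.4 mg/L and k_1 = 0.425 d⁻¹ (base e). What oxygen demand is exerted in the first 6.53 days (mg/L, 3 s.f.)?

y ≈ 46.3 mg/L

y_t = L₀(1 − e^(−k_1 t)) = 49.4 × (1 − e^(−0.425×6.53))
= 49.4 × (1 − 0.06233) = 49.4 × 0.9377 = 46.32 mg/L.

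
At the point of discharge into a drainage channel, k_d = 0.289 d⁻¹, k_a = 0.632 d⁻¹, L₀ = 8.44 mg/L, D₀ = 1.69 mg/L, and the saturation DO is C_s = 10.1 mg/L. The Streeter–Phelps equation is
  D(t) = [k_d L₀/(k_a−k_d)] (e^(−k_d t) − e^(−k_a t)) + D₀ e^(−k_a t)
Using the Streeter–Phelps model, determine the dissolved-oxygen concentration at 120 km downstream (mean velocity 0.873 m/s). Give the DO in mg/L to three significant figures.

DO ≈ 7.59 mg/L

Travel time t = x/v = 120 km / (0.873 m/s) = 120000 m / 0.873 m/s = 137500 s = 1.591 d.
k_d L₀/(k_a−k_d) = 0.289×8.44/(0.632−0.289) = 2.439/0.3430 = 7.111 mg/L.
e^(−k_d t) = e^(−0.289×1.591) = 0.6314; e^(−k_a t) = e^(−0.632×1.591) = 0.3659.
D = 7.111 × (0.6314 − 0.3659) + 1.69 × 0.3659 = 1.888 + 0.6183 = 2.507 mg/L.
DO = C_s − D = 10.1 − 2.507 = 7.593 mg/L.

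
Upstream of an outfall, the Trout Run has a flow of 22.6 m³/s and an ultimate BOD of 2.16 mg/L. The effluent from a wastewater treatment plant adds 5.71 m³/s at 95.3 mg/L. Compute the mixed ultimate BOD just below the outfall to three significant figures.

Flow-weighted mixing: C = (Q_r C_r + Q_w C_w)/(Q_r + Q_w)
= (22.6×2.16 + 5.71×95.3)/(22.6 + 5.71) = 593.0/28.31 = 20.95 mg/L.

20.9 mg/L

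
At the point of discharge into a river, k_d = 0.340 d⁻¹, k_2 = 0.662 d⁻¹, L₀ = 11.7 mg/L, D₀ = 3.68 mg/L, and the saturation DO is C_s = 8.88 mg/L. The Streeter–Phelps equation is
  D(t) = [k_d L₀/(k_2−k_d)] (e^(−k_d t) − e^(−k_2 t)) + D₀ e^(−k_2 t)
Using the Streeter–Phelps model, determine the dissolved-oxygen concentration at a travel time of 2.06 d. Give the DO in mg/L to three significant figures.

k_d L₀/(k_2−k_d) = 0.340×11.7/(0.662−0.340) = 3.978/0.3220 = 12.35 mg/L.
e^(−k_d t) = e^(−0.340×2.060) = 0.4964; e^(−k_2 t) = e^(−0.662×2.060) = 0.2557.
D = 12.35 × (0.4964 − 0.2557) + 3.68 × 0.2557 = 2.973 + 0.9410 = 3.914 mg/L.
DO = C_s − D = 8.88 − 3.914 = 4.966 mg/L.

DO ≈ 4.97 mg/L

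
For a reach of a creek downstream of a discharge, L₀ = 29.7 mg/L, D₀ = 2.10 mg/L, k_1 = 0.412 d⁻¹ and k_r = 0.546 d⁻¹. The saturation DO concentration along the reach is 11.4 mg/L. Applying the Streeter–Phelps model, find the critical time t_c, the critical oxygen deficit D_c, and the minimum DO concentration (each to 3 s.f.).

With k_r/k_1 = 1.325 and 1 − D₀(k_r−k_1)/(k_1 L₀) = 0.9770,
t_c = ln(1.325 × 0.9770) / (0.546 − 0.412) = ln(1.295) / 0.1340 = 0.2583/0.1340 = 1.928 d.
L(t_c) = L₀ e^(−k_1 t_c) = 29.7 × 0.4519 = 13.42 mg/L, and at the critical point k_r D_c = k_1 L, so D_c = (0.412/0.546) × 13.42 = 10.13 mg/L.
Minimum DO = C_s − D_c = 11.4 − 10.13 = 1.272 mg/L.

t_c ≈ 1.93 d; D_c ≈ 10.1 mg/L; min DO ≈ 1.27 mg/L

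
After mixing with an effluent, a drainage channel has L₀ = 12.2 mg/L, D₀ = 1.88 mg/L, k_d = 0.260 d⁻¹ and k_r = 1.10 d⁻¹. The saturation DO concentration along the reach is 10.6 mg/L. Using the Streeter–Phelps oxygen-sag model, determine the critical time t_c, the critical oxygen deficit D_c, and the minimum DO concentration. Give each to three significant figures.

t_c ≈ 0.897 d; D_c ≈ 2.28 mg/L; min DO ≈ 8.32 mg/L

At the critical point dD/dt = 0, so k_d L₀ e^(−k_d t) = k_r D. Substituting D(t) from the Streeter–Phelps equation and solving for t gives
t_c = ln[(k_r/k_d)(1 − D₀(k_r−k_d)/(k_d L₀))] / (k_r−k_d).
Here k_r−k_d = 0.8400 d⁻¹ and 1 − D₀(k_r−k_d)/(k_d L₀) = 1 − 1.88×0.8400/(0.260×12.2) = 0.5021, so
t_c = ln(4.231 × 0.5021) / 0.8400 = 0.7535 / 0.8400 = 0.8970 d.
L(t_c) = L₀ e^(−k_d t_c) = 12.2 × 0.7920 = 9.662 mg/L, and at the critical point k_r D_c = k_d L, so D_c = (0.260/1.10) × 9.662 = 2.284 mg/L.
Minimum DO = C_s − D_c = 10.6 − 2.284 = 8.316 mg/L.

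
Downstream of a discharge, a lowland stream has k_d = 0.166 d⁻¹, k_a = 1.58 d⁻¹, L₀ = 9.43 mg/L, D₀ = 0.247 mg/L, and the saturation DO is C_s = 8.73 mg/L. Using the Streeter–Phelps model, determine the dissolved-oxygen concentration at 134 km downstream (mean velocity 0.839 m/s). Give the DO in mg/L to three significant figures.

Travel time t = x/v = 134 km / (0.839 m/s) = 134000 m / 0.839 m/s = 159700 s = 1.849 d.
k_d L₀/(k_a−k_d) = 0.166×9.43/(1.58−0.166) = 1.565/1.414 = 1.107 mg/L.
e^(−k_d t) = e^(−0.166×1.849) = 0.7358; e^(−k_a t) = e^(−1.58×1.849) = 0.05390.
D = 1.107 × (0.7358 − 0.05390) + 0.247 × 0.05390 = 0.7549 + 0.01331 = 0.7682 mg/L.
DO = C_s − D = 8.73 − 0.7682 = 7.962 mg/L.

DO ≈ 7.96 mg/L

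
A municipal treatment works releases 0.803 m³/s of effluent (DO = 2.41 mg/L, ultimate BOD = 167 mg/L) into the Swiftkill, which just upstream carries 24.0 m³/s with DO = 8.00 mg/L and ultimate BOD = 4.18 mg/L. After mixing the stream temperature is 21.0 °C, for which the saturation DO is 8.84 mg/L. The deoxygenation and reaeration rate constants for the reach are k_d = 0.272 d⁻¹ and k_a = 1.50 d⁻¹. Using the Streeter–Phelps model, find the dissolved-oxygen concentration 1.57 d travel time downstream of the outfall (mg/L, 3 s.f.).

Mixed DO = (24.0×8.00 + 0.803×2.41)/(24.0+0.803) = 193.9/24.80 = 7.819 mg/L.
Mixed L₀ = (24.0×4.18 + 0.803×167)/(24.80) = 234.4/24.80 = 9.451 mg/L.
Initial deficit D₀ = C_s − DO₀ = 8.84 − 7.819 = 1.021 mg/L.
D(1.57) = [0.272×9.451/(1.50−0.272)](e^(−0.272×1.57) − e^(−1.50×1.57)) + 1.021 e^(−1.50×1.57)
= 2.093 × (0.6524 − 0.09489) + 1.021 × 0.09489 = 1.264 mg/L.
DO = 8.84 − 1.264 = 7.576 mg/L.

DO ≈ 7.58 mg/L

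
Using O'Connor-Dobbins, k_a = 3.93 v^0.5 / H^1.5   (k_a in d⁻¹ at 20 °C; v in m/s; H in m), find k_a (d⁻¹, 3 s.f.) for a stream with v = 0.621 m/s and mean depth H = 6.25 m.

k_a ≈ 0.198 d⁻¹

k_a = 3.93 × 0.621^0.5 / 6.25^1.5 = 3.93 × 0.7880 / 15.62 = 0.1982 d⁻¹.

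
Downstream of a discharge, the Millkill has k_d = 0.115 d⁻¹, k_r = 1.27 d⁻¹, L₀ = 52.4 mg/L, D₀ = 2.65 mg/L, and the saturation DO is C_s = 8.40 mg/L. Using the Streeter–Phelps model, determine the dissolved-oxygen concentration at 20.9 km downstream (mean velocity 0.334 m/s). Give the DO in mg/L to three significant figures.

Travel time t = x/v = 20.9 km / (0.334 m/s) = 20900 m / 0.334 m/s = 62570 s = 0.7242 d.
k_d L₀/(k_r−k_d) = 0.115×52.4/(1.27−0.115) = 6.026/1.155 = 5.217 mg/L.
e^(−k_d t) = e^(−0.115×0.7242) = 0.9201; e^(−k_r t) = e^(−1.27×0.7242) = 0.3986.
D = 5.217 × (0.9201 − 0.3986) + 2.65 × 0.3986 = 2.721 + 1.056 = 3.777 mg/L.
DO = C_s − D = 8.40 − 3.777 = 4.623 mg/L.

DO ≈ 4.62 mg/L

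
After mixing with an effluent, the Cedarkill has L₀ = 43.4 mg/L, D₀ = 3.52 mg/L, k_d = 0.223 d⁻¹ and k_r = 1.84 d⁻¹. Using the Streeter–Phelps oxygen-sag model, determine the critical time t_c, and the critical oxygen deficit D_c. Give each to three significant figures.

t_c ≈ 0.757 d; D_c ≈ 4.44 mg/L

t_c = [1/(k_r−k_d)] ln[(k_r/k_d)(1 − D₀(k_r−k_d)/(k_d L₀))]
= [1/(1.84−0.223)] ln[(1.84/0.223)(1 − 3.52×1.617/(0.223×43.4))]
= (1/1.617) ln[8.251 × 0.4119] = 0.6184 × ln(3.399) = 0.6184 × 1.223 = 0.7566 d.
L(t_c) = L₀ e^(−k_d t_c) = 43.4 × 0.8448 = 36.66 mg/L, and at the critical point k_r D_c = k_d L, so D_c = (0.223/1.84) × 36.66 = 4.443 mg/L.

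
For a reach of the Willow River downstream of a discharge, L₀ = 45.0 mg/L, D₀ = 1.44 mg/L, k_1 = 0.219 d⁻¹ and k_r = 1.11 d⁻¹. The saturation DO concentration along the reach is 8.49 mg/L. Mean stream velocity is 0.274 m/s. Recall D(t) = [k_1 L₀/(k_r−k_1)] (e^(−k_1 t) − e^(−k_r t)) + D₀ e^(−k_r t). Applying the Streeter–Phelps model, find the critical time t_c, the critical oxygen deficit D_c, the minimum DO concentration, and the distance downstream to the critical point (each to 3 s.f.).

t_c ≈ 1.67 d; D_c ≈ 6.17 mg/L; min DO ≈ 2.32 mg/L; x_c ≈ 39.4 km

At the critical point dD/dt = 0, so k_1 L₀ e^(−k_1 t) = k_r D. Substituting D(t) from the Streeter–Phelps equation and solving for t gives
t_c = ln[(k_r/k_1)(1 − D₀(k_r−k_1)/(k_1 L₀))] / (k_r−k_1).
Here k_r−k_1 = 0.8910 d⁻¹ and 1 − D₀(k_r−k_1)/(k_1 L₀) = 1 − 1.44×0.8910/(0.219×45.0) = 0.8698, so
t_c = ln(5.068 × 0.8698) / 0.8910 = 1.484 / 0.8910 = 1.665 d.
L(t_c) = L₀ e^(−k_1 t_c) = 45.0 × 0.6944 = 31.25 mg/L, and at the critical point k_r D_c = k_1 L, so D_c = (0.219/1.11) × 31.25 = 6.166 mg/L.
Minimum DO = C_s − D_c = 8.49 − 6.166 = 2.324 mg/L.
x_c = v t_c = 0.274 m/s × 1.665 d × 86400 s/d = 39420 m ≈ 39.4 km.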